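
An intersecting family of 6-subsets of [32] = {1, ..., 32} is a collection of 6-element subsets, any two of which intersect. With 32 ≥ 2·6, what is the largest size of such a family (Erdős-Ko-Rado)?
max |F| = C(31, 5) = 169911

The Erdős-Ko-Rado theorem states: for n ≥ 2k, an intersecting family of k-subsets of an n-element set has size at most C(n − 1, k − 1), with equality for 'star' families {A ⊆ [n] : |A| = k, i ∈ A} (fix an element i). For n = 32, k = 6: C(31, 5) = 169911.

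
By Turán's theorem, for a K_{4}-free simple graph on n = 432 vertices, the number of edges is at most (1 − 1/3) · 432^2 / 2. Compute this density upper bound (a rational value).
Turán density bound = (2/3) · 432^2/2 = 62208

Turán's theorem: ex(n, K_{r+1}) is achieved by the complete r-partite Turán graph T(n, r) with parts as balanced as possible, and is at most (1 − 1/r) · n^2/2. For r = 3, n = 432: the density bound is (2/3) · 186624/2 = 62208. Since 3 ∣ 432, the Turán graph T(432, 3) has parts of equal size 144, and its edge count e(T(432, 3)) = 62208 attains the density bound exactly.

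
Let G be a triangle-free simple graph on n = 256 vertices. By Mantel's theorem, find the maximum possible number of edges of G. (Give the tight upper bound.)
ex(256, K_3) = ⌊256^2/4⌋ = 16384

Mantel (1907): a triangle-free graph on n vertices has at most ⌊n^2/4⌋ edges, with equality for the complete bipartite graph K_{⌊n/2⌋, ⌈n/2⌉}. For n = 256: ⌊256^2/4⌋ = ⌊65536/4⌋ = 16384. The extremal graph is K_{128, 128}, which has 128·128 = 16384 edges.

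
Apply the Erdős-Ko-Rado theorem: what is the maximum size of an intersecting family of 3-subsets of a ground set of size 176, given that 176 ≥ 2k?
max |F| = C(175, 2) = 15225

Erdős-Ko-Rado (1961): when n ≥ 2k, max |F| = C(n−1, k−1). The bound is attained by the star {A : i ∈ A} for any fixed i ∈ [n]. Here C(176−1, 3−1) = C(175, 2) = 15225.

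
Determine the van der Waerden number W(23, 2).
W(23, 2) = 23 + 1 = 24

A 2-term AP is any pair of integers, so a monochromatic 2-AP exists iff some colour is used at least twice. With 23 colours, the colouring i ↦ i on {1, ..., 23} uses each colour once, avoiding any monochromatic pair, so W(23, 2) > 23. For {1, ..., 24}, pigeonhole forces two integers of the same colour, which form a monochromatic 2-AP. Hence W(23, 2) = 24.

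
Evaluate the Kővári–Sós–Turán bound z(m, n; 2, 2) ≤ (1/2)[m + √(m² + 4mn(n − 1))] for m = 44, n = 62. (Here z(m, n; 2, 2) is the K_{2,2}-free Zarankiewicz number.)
z(44, 62; 2, 2) ≤ (1/2)[44 + √(44² + 4·44·62·61)] = (1/2)[44 + √667568] = 430.5242

Kővári–Sós–Turán: let r_1, ..., r_44 be the row sums and z = Σ r_i the total number of 1s. Each pair of columns can share at most one row with both entries 1 (else a 2×2 all-ones block appears), so Σ_i C(r_i, 2) ≤ C(62, 2) = 1891. By convexity Σ_i C(r_i, 2) ≥ 44·C(z/44, 2) = z(z − 44)/(2·44), giving z² − 44z − 44·62·61 ≤ 0 and hence z ≤ (1/2)[44 + √(1936 + 4·166408)] = (1/2)[44 + √667568] ≈ (1/2)(44 + 817.0483) = 430.5242.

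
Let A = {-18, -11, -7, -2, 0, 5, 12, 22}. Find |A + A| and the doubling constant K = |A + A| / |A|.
K = |A + A| / |A| = 30/8 = 15/4

Enumerate A + A = {a + b : a, b ∈ A}. With |A| = 8, there are |A|^2 = 64 ordered sum pairs; collecting distinct values, A + A = {-36, -29, -25, -22, -20, -18, -14, -13, -11, -9, -7, -6, -4, -2, 0, 1, 3, 4, 5, 10, 11, 12, 15, 17, 20, 22, 24, 27, 34, 44}, so |A + A| = 30. Thus K = 30/8 = 15/4. For comparison, the minimum possible |A + A| over all 8-element sets is 2·8 − 1 = 15 (so min K = 15/8), attained only by arithmetic progressions.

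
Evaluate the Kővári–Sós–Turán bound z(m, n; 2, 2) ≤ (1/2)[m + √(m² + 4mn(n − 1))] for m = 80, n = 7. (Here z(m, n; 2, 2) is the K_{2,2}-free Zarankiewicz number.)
z(80, 7; 2, 2) ≤ (1/2)[80 + √(80² + 4·80·7·6)] = (1/2)[80 + √19840] = 110.4273

Kővári–Sós–Turán: let r_1, ..., r_80 be the row sums and z = Σ r_i the total number of 1s. Each pair of columns can share at most one row with both entries 1 (else a 2×2 all-ones block appears), so Σ_i C(r_i, 2) ≤ C(7, 2) = 21. By convexity Σ_i C(r_i, 2) ≥ 80·C(z/80, 2) = z(z − 80)/(2·80), giving z² − 80z − 80·7·6 ≤ 0 and hence z ≤ (1/2)[80 + √(6400 + 4·3360)] = (1/2)[80 + √19840] ≈ (1/2)(80 + 140.8545) = 110.4273.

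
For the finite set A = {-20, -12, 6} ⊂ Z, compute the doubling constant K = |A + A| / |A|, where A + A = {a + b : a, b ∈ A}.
K = |A + A| / |A| = 6/3 = 2

Enumerate A + A = {a + b : a, b ∈ A}. With |A| = 3, there are |A|^2 = 9 ordered sum pairs; collecting distinct values, A + A = {-40, -32, -24, -14, -6, 12}, so |A + A| = 6. Thus K = 6/3 = 2. For comparison, the minimum possible |A + A| over all 3-element sets is 2·3 − 1 = 5 (so min K = 5/3), attained only by arithmetic progressions.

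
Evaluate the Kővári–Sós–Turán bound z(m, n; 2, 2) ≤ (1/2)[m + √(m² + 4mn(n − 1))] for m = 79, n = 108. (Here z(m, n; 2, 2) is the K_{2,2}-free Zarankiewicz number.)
z(79, 108; 2, 2) ≤ (1/2)[79 + √(79² + 4·79·108·107)] = (1/2)[79 + √3657937] = 995.7867

Kővári–Sós–Turán: let r_1, ..., r_79 be the row sums and z = Σ r_i the total number of 1s. Each pair of columns can share at most one row with both entries 1 (else a 2×2 all-ones block appears), so Σ_i C(r_i, 2) ≤ C(108, 2) = 5778. By convexity Σ_i C(r_i, 2) ≥ 79·C(z/79, 2) = z(z − 79)/(2·79), giving z² − 79z − 79·108·107 ≤ 0 and hence z ≤ (1/2)[79 + √(6241 + 4·912924)] = (1/2)[79 + √3657937] ≈ (1/2)(79 + 1912.5734) = 995.7867.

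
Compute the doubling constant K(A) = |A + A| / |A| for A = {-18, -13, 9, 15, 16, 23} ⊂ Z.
K = |A + A| / |A| = 20/6 = 10/3

Enumerate A + A = {a + b : a, b ∈ A}. With |A| = 6, there are |A|^2 = 36 ordered sum pairs; collecting distinct values, A + A = {-36, -31, -26, -9, -4, -3, -2, 2, 3, 5, 10, 18, 24, 25, 30, 31, 32, 38, 39, 46}, so |A + A| = 20. Thus K = 20/6 = 10/3. For comparison, the minimum possible |A + A| over all 6-element sets is 2·6 − 1 = 11 (so min K = 11/6), attained only by arithmetic progressions.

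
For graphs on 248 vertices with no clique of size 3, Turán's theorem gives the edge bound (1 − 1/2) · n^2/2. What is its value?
Turán density bound = (1/2) · 248^2/2 = 15376

Turán's theorem: ex(n, K_{r+1}) is achieved by the complete r-partite Turán graph T(n, r) with parts as balanced as possible, and is at most (1 − 1/r) · n^2/2. For r = 2, n = 248: the density bound is (1/2) · 61504/2 = 15376. Since 2 ∣ 248, the Turán graph T(248, 2) has parts of equal size 124, and its edge count e(T(248, 2)) = 15376 attains the density bound exactly.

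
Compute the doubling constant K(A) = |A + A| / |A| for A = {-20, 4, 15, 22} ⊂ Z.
K = |A + A| / |A| = 10/4 = 5/2

Enumerate A + A = {a + b : a, b ∈ A}. With |A| = 4, there are |A|^2 = 16 ordered sum pairs; collecting distinct values, A + A = {-40, -16, -5, 2, 8, 19, 26, 30, 37, 44}, so |A + A| = 10. Thus K = 10/4 = 5/2. For comparison, the minimum possible |A + A| over all 4-element sets is 2·4 − 1 = 7 (so min K = 7/4), attained only by arithmetic progressions.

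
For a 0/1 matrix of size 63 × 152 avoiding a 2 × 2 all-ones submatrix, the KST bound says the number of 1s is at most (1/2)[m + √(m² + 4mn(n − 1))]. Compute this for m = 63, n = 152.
z(63, 152; 2, 2) ≤ (1/2)[63 + √(63² + 4·63·152·151)] = (1/2)[63 + √5787873] = 1234.3999

Kővári–Sós–Turán: let r_1, ..., r_63 be the row sums and z = Σ r_i the total number of 1s. Each pair of columns can share at most one row with both entries 1 (else a 2×2 all-ones block appears), so Σ_i C(r_i, 2) ≤ C(152, 2) = 11476. By convexity Σ_i C(r_i, 2) ≥ 63·C(z/63, 2) = z(z − 63)/(2·63), giving z² − 63z − 63·152·151 ≤ 0 and hence z ≤ (1/2)[63 + √(3969 + 4·1445976)] = (1/2)[63 + √5787873] ≈ (1/2)(63 + 2405.7999) = 1234.3999.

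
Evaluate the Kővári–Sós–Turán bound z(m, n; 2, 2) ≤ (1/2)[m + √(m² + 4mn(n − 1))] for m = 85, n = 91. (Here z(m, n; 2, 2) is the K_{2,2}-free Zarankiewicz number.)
z(85, 91; 2, 2) ≤ (1/2)[85 + √(85² + 4·85·91·90)] = (1/2)[85 + √2791825] = 877.9378

Kővári–Sós–Turán: let r_1, ..., r_85 be the row sums and z = Σ r_i the total number of 1s. Each pair of columns can share at most one row with both entries 1 (else a 2×2 all-ones block appears), so Σ_i C(r_i, 2) ≤ C(91, 2) = 4095. By convexity Σ_i C(r_i, 2) ≥ 85·C(z/85, 2) = z(z − 85)/(2·85), giving z² − 85z − 85·91·90 ≤ 0 and hence z ≤ (1/2)[85 + √(7225 + 4·696150)] = (1/2)[85 + √2791825] ≈ (1/2)(85 + 1670.8755) = 877.9378.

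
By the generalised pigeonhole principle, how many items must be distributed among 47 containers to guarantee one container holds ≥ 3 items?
n = (3 − 1)·47 + 1 = 95

By the generalised pigeonhole principle, to guarantee some box contains ≥ r objects we need more than (r − 1) · k objects total. Threshold: n = (r − 1) · k + 1. With r = 3 and k = 47: n = 2 · 47 + 1 = 94 + 1 = 95. For n = 94 = 2 · 47, we can put exactly 2 objects in every box, avoiding 3 in any single one — so 95 is tight.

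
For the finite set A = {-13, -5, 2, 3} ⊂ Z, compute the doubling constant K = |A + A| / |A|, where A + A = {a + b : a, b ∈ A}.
K = |A + A| / |A| = 9/4

Enumerate A + A = {a + b : a, b ∈ A}. With |A| = 4, there are |A|^2 = 16 ordered sum pairs; collecting distinct values, A + A = {-26, -18, -11, -10, -3, -2, 4, 5, 6}, so |A + A| = 9. Thus K = 9/4. For comparison, the minimum possible |A + A| over all 4-element sets is 2·4 − 1 = 7 (so min K = 7/4), attained only by arithmetic progressions.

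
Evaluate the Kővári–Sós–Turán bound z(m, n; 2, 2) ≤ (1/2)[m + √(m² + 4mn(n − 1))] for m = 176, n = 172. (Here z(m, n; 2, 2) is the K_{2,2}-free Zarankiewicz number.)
z(176, 172; 2, 2) ≤ (1/2)[176 + √(176² + 4·176·172·171)] = (1/2)[176 + √20737024] = 2364.8961

Kővári–Sós–Turán: let r_1, ..., r_176 be the row sums and z = Σ r_i the total number of 1s. Each pair of columns can share at most one row with both entries 1 (else a 2×2 all-ones block appears), so Σ_i C(r_i, 2) ≤ C(172, 2) = 14706. By convexity Σ_i C(r_i, 2) ≥ 176·C(z/176, 2) = z(z − 176)/(2·176), giving z² − 176z − 176·172·171 ≤ 0 and hence z ≤ (1/2)[176 + √(30976 + 4·5176512)] = (1/2)[176 + √20737024] ≈ (1/2)(176 + 4553.7923) = 2364.8961.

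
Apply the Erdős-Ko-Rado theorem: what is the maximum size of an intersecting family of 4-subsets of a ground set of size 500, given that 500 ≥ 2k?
max |F| = C(499, 3) = 20584249

Erdős-Ko-Rado (1961): when n ≥ 2k, max |F| = C(n−1, k−1). The bound is attained by the star {A : i ∈ A} for any fixed i ∈ [n]. Here C(500−1, 4−1) = C(499, 3) = 20584249.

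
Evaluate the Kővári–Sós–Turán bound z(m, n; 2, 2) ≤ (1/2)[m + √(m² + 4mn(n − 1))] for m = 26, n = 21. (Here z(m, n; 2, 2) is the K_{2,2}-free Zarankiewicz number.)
z(26, 21; 2, 2) ≤ (1/2)[26 + √(26² + 4·26·21·20)] = (1/2)[26 + √44356] = 118.3043

Kővári–Sós–Turán: let r_1, ..., r_26 be the row sums and z = Σ r_i the total number of 1s. Each pair of columns can share at most one row with both entries 1 (else a 2×2 all-ones block appears), so Σ_i C(r_i, 2) ≤ C(21, 2) = 210. By convexity Σ_i C(r_i, 2) ≥ 26·C(z/26, 2) = z(z − 26)/(2·26), giving z² − 26z − 26·21·20 ≤ 0 and hence z ≤ (1/2)[26 + √(676 + 4·10920)] = (1/2)[26 + √44356] ≈ (1/2)(26 + 210.6086) = 118.3043.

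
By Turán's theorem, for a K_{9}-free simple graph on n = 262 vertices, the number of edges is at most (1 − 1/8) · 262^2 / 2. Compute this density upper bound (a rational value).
Turán density bound = (7/8) · 262^2/2 = 120127/4 ≈ 30031.75

Turán's theorem: ex(n, K_{r+1}) is achieved by the complete r-partite Turán graph T(n, r) with parts as balanced as possible, and is at most (1 − 1/r) · n^2/2. For r = 8, n = 262: the density bound is (7/8) · 68644/2 = 120127/4 ≈ 30031.75. The integer-valued extremum is e(T(262, 8)) = 30031, which is strictly less than the density bound 120127/4 since 8 ∤ 262 (the parts of T(262, 8) cannot all be equal).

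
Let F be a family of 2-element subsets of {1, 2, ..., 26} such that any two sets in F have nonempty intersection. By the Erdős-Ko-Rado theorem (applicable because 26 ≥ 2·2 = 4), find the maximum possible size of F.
max |F| = C(25, 1) = 25

The Erdős-Ko-Rado theorem states: for n ≥ 2k, an intersecting family of k-subsets of an n-element set has size at most C(n − 1, k − 1), with equality for 'star' families {A ⊆ [n] : |A| = k, i ∈ A} (fix an element i). For n = 26, k = 2: C(25, 1) = 25.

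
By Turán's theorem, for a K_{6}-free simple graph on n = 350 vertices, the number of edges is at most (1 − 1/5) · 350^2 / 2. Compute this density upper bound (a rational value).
Turán density bound = (4/5) · 350^2/2 = 49000

Turán's theorem: ex(n, K_{r+1}) is achieved by the complete r-partite Turán graph T(n, r) with parts as balanced as possible, and is at most (1 − 1/r) · n^2/2. For r = 5, n = 350: the density bound is (4/5) · 122500/2 = 49000. Since 5 ∣ 350, the Turán graph T(350, 5) has parts of equal size 70, and its edge count e(T(350, 5)) = 49000 attains the density bound exactly.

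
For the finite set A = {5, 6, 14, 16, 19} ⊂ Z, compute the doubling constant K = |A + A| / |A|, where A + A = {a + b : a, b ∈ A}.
K = |A + A| / |A| = 15/5 = 3

Enumerate A + A = {a + b : a, b ∈ A}. With |A| = 5, there are |A|^2 = 25 ordered sum pairs; collecting distinct values, A + A = {10, 11, 12, 19, 20, 21, 22, 24, 25, 28, 30, 32, 33, 35, 38}, so |A + A| = 15. Thus K = 15/5 = 3. For comparison, the minimum possible |A + A| over all 5-element sets is 2·5 − 1 = 9 (so min K = 9/5), attained only by arithmetic progressions.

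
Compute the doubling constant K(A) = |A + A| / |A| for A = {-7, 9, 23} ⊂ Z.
K = |A + A| / |A| = 6/3 = 2

Enumerate A + A = {a + b : a, b ∈ A}. With |A| = 3, there are |A|^2 = 9 ordered sum pairs; collecting distinct values, A + A = {-14, 2, 16, 18, 32, 46}, so |A + A| = 6. Thus K = 6/3 = 2. For comparison, the minimum possible |A + A| over all 3-element sets is 2·3 − 1 = 5 (so min K = 5/3), attained only by arithmetic progressions.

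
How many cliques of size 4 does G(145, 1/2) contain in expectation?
E[# K_4] = C(145, 4) · (1/2)^C(4, 2) = 17666220 / 2^6 = 4416555/16 = 276034.6875

For each 4-subset S of vertices (there are C(145, 4) = 17666220 such S), let X_S = 1 if S induces a K_4 (all C(4, 2) = 6 edges present). Then P(X_S = 1) = (1/2)^6 = 1/64. By linearity of expectation, E[# K_4] = C(145, 4) · (1/2)^6 = 17666220 / 64 = 4416555/16 = 276034.6875.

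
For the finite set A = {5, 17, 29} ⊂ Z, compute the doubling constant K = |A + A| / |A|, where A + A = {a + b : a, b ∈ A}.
K = |A + A| / |A| = 5/3

Enumerate A + A = {a + b : a, b ∈ A}. With |A| = 3, there are |A|^2 = 9 ordered sum pairs; collecting distinct values, A + A = {10, 22, 34, 46, 58}, so |A + A| = 5. Thus K = 5/3. Here |A + A| = 2|A| − 1 = 5, the minimum possible — so K = 5/3 is minimal, which holds iff A is an arithmetic progression.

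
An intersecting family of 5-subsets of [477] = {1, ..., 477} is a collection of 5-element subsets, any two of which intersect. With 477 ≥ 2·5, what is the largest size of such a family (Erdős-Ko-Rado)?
max |F| = C(476, 4) = 2112169675

The Erdős-Ko-Rado theorem states: for n ≥ 2k, an intersecting family of k-subsets of an n-element set has size at most C(n − 1, k − 1), with equality for 'star' families {A ⊆ [n] : |A| = k, i ∈ A} (fix an element i). For n = 477, k = 5: C(476, 4) = 2112169675.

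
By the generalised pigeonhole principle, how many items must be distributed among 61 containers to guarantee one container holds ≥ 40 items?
n = (40 − 1)·61 + 1 = 2380

By the generalised pigeonhole principle, to guarantee some box contains ≥ r objects we need more than (r − 1) · k objects total. Threshold: n = (r − 1) · k + 1. With r = 40 and k = 61: n = 39 · 61 + 1 = 2379 + 1 = 2380. For n = 2379 = 39 · 61, we can put exactly 39 objects in every box, avoiding 40 in any single one — so 2380 is tight.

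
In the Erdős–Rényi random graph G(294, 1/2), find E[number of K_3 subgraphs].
E[# K_3] = C(294, 3) · (1/2)^C(3, 2) = 4192244 / 2^3 = 1048061/2 = 524030.5

For each 3-subset S of vertices (there are C(294, 3) = 4192244 such S), let X_S = 1 if S induces a K_3 (all C(3, 2) = 3 edges present). Then P(X_S = 1) = (1/2)^3 = 1/8. By linearity of expectation, E[# K_3] = C(294, 3) · (1/2)^3 = 4192244 / 8 = 1048061/2 = 524030.5.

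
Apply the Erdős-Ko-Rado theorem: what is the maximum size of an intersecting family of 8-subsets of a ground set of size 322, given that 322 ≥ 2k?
max |F| = C(321, 7) = 65237780314080

The Erdős-Ko-Rado theorem states: for n ≥ 2k, an intersecting family of k-subsets of an n-element set has size at most C(n − 1, k − 1), with equality for 'star' families {A ⊆ [n] : |A| = k, i ∈ A} (fix an element i). For n = 322, k = 8: C(321, 7) = 65237780314080.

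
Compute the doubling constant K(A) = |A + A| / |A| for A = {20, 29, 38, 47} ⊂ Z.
K = |A + A| / |A| = 7/4

Enumerate A + A = {a + b : a, b ∈ A}. With |A| = 4, there are |A|^2 = 16 ordered sum pairs; collecting distinct values, A + A = {40, 49, 58, 67, 76, 85, 94}, so |A + A| = 7. Thus K = 7/4. Here |A + A| = 2|A| − 1 = 7, the minimum possible — so K = 7/4 is minimal, which holds iff A is an arithmetic progression.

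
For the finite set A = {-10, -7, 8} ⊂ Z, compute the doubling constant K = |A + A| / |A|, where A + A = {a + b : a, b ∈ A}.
K = |A + A| / |A| = 6/3 = 2

Enumerate A + A = {a + b : a, b ∈ A}. With |A| = 3, there are |A|^2 = 9 ordered sum pairs; collecting distinct values, A + A = {-20, -17, -14, -2, 1, 16}, so |A + A| = 6. Thus K = 6/3 = 2. For comparison, the minimum possible |A + A| over all 3-element sets is 2·3 − 1 = 5 (so min K = 5/3), attained only by arithmetic progressions.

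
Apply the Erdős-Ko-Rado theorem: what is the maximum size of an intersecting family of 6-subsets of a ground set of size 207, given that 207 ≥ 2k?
max |F| = C(206, 5) = 2943861746

The Erdős-Ko-Rado theorem states: for n ≥ 2k, an intersecting family of k-subsets of an n-element set has size at most C(n − 1, k − 1), with equality for 'star' families {A ⊆ [n] : |A| = k, i ∈ A} (fix an element i). For n = 207, k = 6: C(206, 5) = 2943861746.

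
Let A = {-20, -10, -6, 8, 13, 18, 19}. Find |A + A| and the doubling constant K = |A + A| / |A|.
K = |A + A| / |A| = 25/7

Enumerate A + A = {a + b : a, b ∈ A}. With |A| = 7, there are |A|^2 = 49 ordered sum pairs; collecting distinct values, A + A = {-40, -30, -26, -20, -16, -12, -7, -2, -1, 2, 3, 7, 8, 9, 12, 13, 16, 21, 26, 27, 31, 32, 36, 37, 38}, so |A + A| = 25. Thus K = 25/7. For comparison, the minimum possible |A + A| over all 7-element sets is 2·7 − 1 = 13 (so min K = 13/7), attained only by arithmetic progressions.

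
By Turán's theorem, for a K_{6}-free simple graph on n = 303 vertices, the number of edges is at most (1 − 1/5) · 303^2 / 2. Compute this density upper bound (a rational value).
Turán density bound = (4/5) · 303^2/2 = 183618/5 ≈ 36723.6

Turán's theorem: ex(n, K_{r+1}) is achieved by the complete r-partite Turán graph T(n, r) with parts as balanced as possible, and is at most (1 − 1/r) · n^2/2. For r = 5, n = 303: the density bound is (4/5) · 91809/2 = 183618/5 ≈ 36723.6. The integer-valued extremum is e(T(303, 5)) = 36723, which is strictly less than the density bound 183618/5 since 5 ∤ 303 (the parts of T(303, 5) cannot all be equal).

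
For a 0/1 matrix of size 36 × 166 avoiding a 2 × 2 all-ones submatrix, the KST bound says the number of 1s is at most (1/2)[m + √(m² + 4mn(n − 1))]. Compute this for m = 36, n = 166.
z(36, 166; 2, 2) ≤ (1/2)[36 + √(36² + 4·36·166·165)] = (1/2)[36 + √3945456] = 1011.1586

Kővári–Sós–Turán: let r_1, ..., r_36 be the row sums and z = Σ r_i the total number of 1s. Each pair of columns can share at most one row with both entries 1 (else a 2×2 all-ones block appears), so Σ_i C(r_i, 2) ≤ C(166, 2) = 13695. By convexity Σ_i C(r_i, 2) ≥ 36·C(z/36, 2) = z(z − 36)/(2·36), giving z² − 36z − 36·166·165 ≤ 0 and hence z ≤ (1/2)[36 + √(1296 + 4·986040)] = (1/2)[36 + √3945456] ≈ (1/2)(36 + 1986.3172) = 1011.1586.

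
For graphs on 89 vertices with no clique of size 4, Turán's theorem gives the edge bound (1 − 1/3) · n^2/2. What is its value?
Turán density bound = (2/3) · 89^2/2 = 7921/3 ≈ 2640.3333

Turán's theorem: ex(n, K_{r+1}) is achieved by the complete r-partite Turán graph T(n, r) with parts as balanced as possible, and is at most (1 − 1/r) · n^2/2. For r = 3, n = 89: the density bound is (2/3) · 7921/2 = 7921/3 ≈ 2640.3333. The integer-valued extremum is e(T(89, 3)) = 2640, which is strictly less than the density bound 7921/3 since 3 ∤ 89 (the parts of T(89, 3) cannot all be equal).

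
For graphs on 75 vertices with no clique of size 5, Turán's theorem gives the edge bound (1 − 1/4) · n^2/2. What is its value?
Turán density bound = (3/4) · 75^2/2 = 16875/8 ≈ 2109.375

Turán's theorem: ex(n, K_{r+1}) is achieved by the complete r-partite Turán graph T(n, r) with parts as balanced as possible, and is at most (1 − 1/r) · n^2/2. For r = 4, n = 75: the density bound is (3/4) · 5625/2 = 16875/8 ≈ 2109.375. The integer-valued extremum is e(T(75, 4)) = 2109, which is strictly less than the density bound 16875/8 since 4 ∤ 75 (the parts of T(75, 4) cannot all be equal).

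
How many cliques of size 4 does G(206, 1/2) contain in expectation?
E[# K_4] = C(206, 4) · (1/2)^C(4, 2) = 72867865 / 2^6 = 1138560.390625

For each 4-subset S of vertices (there are C(206, 4) = 72867865 such S), let X_S = 1 if S induces a K_4 (all C(4, 2) = 6 edges present). Then P(X_S = 1) = (1/2)^6 = 1/64. By linearity of expectation, E[# K_4] = C(206, 4) · (1/2)^6 = 72867865 / 64 = 1138560.390625.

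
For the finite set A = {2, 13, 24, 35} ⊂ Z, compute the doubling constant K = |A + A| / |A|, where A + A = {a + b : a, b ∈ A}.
K = |A + A| / |A| = 7/4

Enumerate A + A = {a + b : a, b ∈ A}. With |A| = 4, there are |A|^2 = 16 ordered sum pairs; collecting distinct values, A + A = {4, 15, 26, 37, 48, 59, 70}, so |A + A| = 7. Thus K = 7/4. Here |A + A| = 2|A| − 1 = 7, the minimum possible — so K = 7/4 is minimal, which holds iff A is an arithmetic progression.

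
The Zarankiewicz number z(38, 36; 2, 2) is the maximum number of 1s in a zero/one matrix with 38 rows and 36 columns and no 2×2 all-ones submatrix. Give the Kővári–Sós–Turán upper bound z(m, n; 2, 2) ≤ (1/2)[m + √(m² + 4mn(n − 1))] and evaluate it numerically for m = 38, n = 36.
z(38, 36; 2, 2) ≤ (1/2)[38 + √(38² + 4·38·36·35)] = (1/2)[38 + √192964] = 238.6383

Kővári–Sós–Turán: let r_1, ..., r_38 be the row sums and z = Σ r_i the total number of 1s. Each pair of columns can share at most one row with both entries 1 (else a 2×2 all-ones block appears), so Σ_i C(r_i, 2) ≤ C(36, 2) = 630. By convexity Σ_i C(r_i, 2) ≥ 38·C(z/38, 2) = z(z − 38)/(2·38), giving z² − 38z − 38·36·35 ≤ 0 and hence z ≤ (1/2)[38 + √(1444 + 4·47880)] = (1/2)[38 + √192964] ≈ (1/2)(38 + 439.2767) = 238.6383.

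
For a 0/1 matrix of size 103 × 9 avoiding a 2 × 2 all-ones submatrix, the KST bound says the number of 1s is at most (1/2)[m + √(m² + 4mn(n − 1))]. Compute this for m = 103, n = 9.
z(103, 9; 2, 2) ≤ (1/2)[103 + √(103² + 4·103·9·8)] = (1/2)[103 + √40273] = 151.8407

Kővári–Sós–Turán: let r_1, ..., r_103 be the row sums and z = Σ r_i the total number of 1s. Each pair of columns can share at most one row with both entries 1 (else a 2×2 all-ones block appears), so Σ_i C(r_i, 2) ≤ C(9, 2) = 36. By convexity Σ_i C(r_i, 2) ≥ 103·C(z/103, 2) = z(z − 103)/(2·103), giving z² − 103z − 103·9·8 ≤ 0 and hence z ≤ (1/2)[103 + √(10609 + 4·7416)] = (1/2)[103 + √40273] ≈ (1/2)(103 + 200.6813) = 151.8407.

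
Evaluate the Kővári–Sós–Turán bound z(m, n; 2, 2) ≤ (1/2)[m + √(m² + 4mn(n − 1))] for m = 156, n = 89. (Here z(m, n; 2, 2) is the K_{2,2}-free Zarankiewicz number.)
z(156, 89; 2, 2) ≤ (1/2)[156 + √(156² + 4·156·89·88)] = (1/2)[156 + √4911504] = 1186.0957

Kővári–Sós–Turán: let r_1, ..., r_156 be the row sums and z = Σ r_i the total number of 1s. Each pair of columns can share at most one row with both entries 1 (else a 2×2 all-ones block appears), so Σ_i C(r_i, 2) ≤ C(89, 2) = 3916. By convexity Σ_i C(r_i, 2) ≥ 156·C(z/156, 2) = z(z − 156)/(2·156), giving z² − 156z − 156·89·88 ≤ 0 and hence z ≤ (1/2)[156 + √(24336 + 4·1221792)] = (1/2)[156 + √4911504] ≈ (1/2)(156 + 2216.1913) = 1186.0957.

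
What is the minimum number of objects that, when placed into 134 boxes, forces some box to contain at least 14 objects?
n = (14 − 1)·134 + 1 = 1743

By the generalised pigeonhole principle, to guarantee some box contains ≥ r objects we need more than (r − 1) · k objects total. Threshold: n = (r − 1) · k + 1. With r = 14 and k = 134: n = 13 · 134 + 1 = 1742 + 1 = 1743. For n = 1742 = 13 · 134, we can put exactly 13 objects in every box, avoiding 14 in any single one — so 1743 is tight.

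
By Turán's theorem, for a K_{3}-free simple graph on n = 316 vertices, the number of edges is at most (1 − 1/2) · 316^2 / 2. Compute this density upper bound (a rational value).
Turán density bound = (1/2) · 316^2/2 = 24964

Turán's theorem: ex(n, K_{r+1}) is achieved by the complete r-partite Turán graph T(n, r) with parts as balanced as possible, and is at most (1 − 1/r) · n^2/2. For r = 2, n = 316: the density bound is (1/2) · 99856/2 = 24964. Since 2 ∣ 316, the Turán graph T(316, 2) has parts of equal size 158, and its edge count e(T(316, 2)) = 24964 attains the density bound exactly.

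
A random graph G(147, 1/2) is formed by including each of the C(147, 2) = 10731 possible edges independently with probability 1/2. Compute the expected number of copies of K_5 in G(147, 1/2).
E[# K_5] = C(147, 5) · (1/2)^C(5, 2) = 534017484 / 2^10 = 133504371/256 ≈ 521501.449219

For each 5-subset S of vertices (there are C(147, 5) = 534017484 such S), let X_S = 1 if S induces a K_5 (all C(5, 2) = 10 edges present). Then P(X_S = 1) = (1/2)^10 = 1/1024. By linearity of expectation, E[# K_5] = C(147, 5) · (1/2)^10 = 534017484 / 1024 = 133504371/256 ≈ 521501.449219.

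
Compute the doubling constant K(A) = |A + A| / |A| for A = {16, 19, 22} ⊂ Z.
K = |A + A| / |A| = 5/3

Enumerate A + A = {a + b : a, b ∈ A}. With |A| = 3, there are |A|^2 = 9 ordered sum pairs; collecting distinct values, A + A = {32, 35, 38, 41, 44}, so |A + A| = 5. Thus K = 5/3. Here |A + A| = 2|A| − 1 = 5, the minimum possible — so K = 5/3 is minimal, which holds iff A is an arithmetic progression.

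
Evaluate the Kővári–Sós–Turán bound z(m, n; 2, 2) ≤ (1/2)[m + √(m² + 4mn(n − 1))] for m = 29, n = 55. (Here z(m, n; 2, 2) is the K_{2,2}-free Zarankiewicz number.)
z(29, 55; 2, 2) ≤ (1/2)[29 + √(29² + 4·29·55·54)] = (1/2)[29 + √345361] = 308.3371

Kővári–Sós–Turán: let r_1, ..., r_29 be the row sums and z = Σ r_i the total number of 1s. Each pair of columns can share at most one row with both entries 1 (else a 2×2 all-ones block appears), so Σ_i C(r_i, 2) ≤ C(55, 2) = 1485. By convexity Σ_i C(r_i, 2) ≥ 29·C(z/29, 2) = z(z − 29)/(2·29), giving z² − 29z − 29·55·54 ≤ 0 and hence z ≤ (1/2)[29 + √(841 + 4·86130)] = (1/2)[29 + √345361] ≈ (1/2)(29 + 587.6742) = 308.3371.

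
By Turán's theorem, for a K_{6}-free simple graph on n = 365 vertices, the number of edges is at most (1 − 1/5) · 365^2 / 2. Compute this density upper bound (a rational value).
Turán density bound = (4/5) · 365^2/2 = 53290

Turán's theorem: ex(n, K_{r+1}) is achieved by the complete r-partite Turán graph T(n, r) with parts as balanced as possible, and is at most (1 − 1/r) · n^2/2. For r = 5, n = 365: the density bound is (4/5) · 133225/2 = 53290. Since 5 ∣ 365, the Turán graph T(365, 5) has parts of equal size 73, and its edge count e(T(365, 5)) = 53290 attains the density bound exactly.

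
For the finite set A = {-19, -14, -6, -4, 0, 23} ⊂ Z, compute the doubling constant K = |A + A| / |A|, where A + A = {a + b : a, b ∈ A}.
K = |A + A| / |A| = 21/6 = 7/2

Enumerate A + A = {a + b : a, b ∈ A}. With |A| = 6, there are |A|^2 = 36 ordered sum pairs; collecting distinct values, A + A = {-38, -33, -28, -25, -23, -20, -19, -18, -14, -12, -10, -8, -6, -4, 0, 4, 9, 17, 19, 23, 46}, so |A + A| = 21. Thus K = 21/6 = 7/2. For comparison, the minimum possible |A + A| over all 6-element sets is 2·6 − 1 = 11 (so min K = 11/6), attained only by arithmetic progressions.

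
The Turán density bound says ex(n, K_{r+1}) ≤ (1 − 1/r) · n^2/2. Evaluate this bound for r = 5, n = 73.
Turán density bound = (4/5) · 73^2/2 = 10658/5 ≈ 2131.6

Turán's theorem: ex(n, K_{r+1}) is achieved by the complete r-partite Turán graph T(n, r) with parts as balanced as possible, and is at most (1 − 1/r) · n^2/2. For r = 5, n = 73: the density bound is (4/5) · 5329/2 = 10658/5 ≈ 2131.6. The integer-valued extremum is e(T(73, 5)) = 2131, which is strictly less than the density bound 10658/5 since 5 ∤ 73 (the parts of T(73, 5) cannot all be equal).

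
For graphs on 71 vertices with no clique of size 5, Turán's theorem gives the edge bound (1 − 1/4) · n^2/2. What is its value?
Turán density bound = (3/4) · 71^2/2 = 15123/8 ≈ 1890.375

Turán's theorem: ex(n, K_{r+1}) is achieved by the complete r-partite Turán graph T(n, r) with parts as balanced as possible, and is at most (1 − 1/r) · n^2/2. For r = 4, n = 71: the density bound is (3/4) · 5041/2 = 15123/8 ≈ 1890.375. The integer-valued extremum is e(T(71, 4)) = 1890, which is strictly less than the density bound 15123/8 since 4 ∤ 71 (the parts of T(71, 4) cannot all be equal).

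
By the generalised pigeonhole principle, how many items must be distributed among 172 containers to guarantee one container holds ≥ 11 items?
n = (11 − 1)·172 + 1 = 1721

By the generalised pigeonhole principle, to guarantee some box contains ≥ r objects we need more than (r − 1) · k objects total. Threshold: n = (r − 1) · k + 1. With r = 11 and k = 172: n = 10 · 172 + 1 = 1720 + 1 = 1721. For n = 1720 = 10 · 172, we can put exactly 10 objects in every box, avoiding 11 in any single one — so 1721 is tight.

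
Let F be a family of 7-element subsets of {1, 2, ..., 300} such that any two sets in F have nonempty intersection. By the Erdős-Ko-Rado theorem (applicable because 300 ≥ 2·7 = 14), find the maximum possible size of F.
max |F| = C(299, 6) = 943566389766

The Erdős-Ko-Rado theorem states: for n ≥ 2k, an intersecting family of k-subsets of an n-element set has size at most C(n − 1, k − 1), with equality for 'star' families {A ⊆ [n] : |A| = k, i ∈ A} (fix an element i). For n = 300, k = 7: C(299, 6) = 943566389766.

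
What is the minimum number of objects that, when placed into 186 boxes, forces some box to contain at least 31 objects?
n = (31 − 1)·186 + 1 = 5581

By the generalised pigeonhole principle, to guarantee some box contains ≥ r objects we need more than (r − 1) · k objects total. Threshold: n = (r − 1) · k + 1. With r = 31 and k = 186: n = 30 · 186 + 1 = 5580 + 1 = 5581. For n = 5580 = 30 · 186, we can put exactly 30 objects in every box, avoiding 31 in any single one — so 5581 is tight.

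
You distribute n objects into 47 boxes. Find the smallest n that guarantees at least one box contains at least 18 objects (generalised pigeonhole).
n = (18 − 1)·47 + 1 = 800

By the generalised pigeonhole principle, to guarantee some box contains ≥ r objects we need more than (r − 1) · k objects total. Threshold: n = (r − 1) · k + 1. With r = 18 and k = 47: n = 17 · 47 + 1 = 799 + 1 = 800. For n = 799 = 17 · 47, we can put exactly 17 objects in every box, avoiding 18 in any single one — so 800 is tight.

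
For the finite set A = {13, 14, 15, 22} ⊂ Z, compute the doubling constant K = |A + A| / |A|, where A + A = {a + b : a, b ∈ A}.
K = |A + A| / |A| = 9/4

Enumerate A + A = {a + b : a, b ∈ A}. With |A| = 4, there are |A|^2 = 16 ordered sum pairs; collecting distinct values, A + A = {26, 27, 28, 29, 30, 35, 36, 37, 44}, so |A + A| = 9. Thus K = 9/4. For comparison, the minimum possible |A + A| over all 4-element sets is 2·4 − 1 = 7 (so min K = 7/4), attained only by arithmetic progressions.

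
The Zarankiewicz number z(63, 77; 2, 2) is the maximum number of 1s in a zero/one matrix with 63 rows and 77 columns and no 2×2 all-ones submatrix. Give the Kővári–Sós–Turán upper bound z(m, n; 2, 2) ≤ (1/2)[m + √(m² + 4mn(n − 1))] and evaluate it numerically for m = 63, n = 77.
z(63, 77; 2, 2) ≤ (1/2)[63 + √(63² + 4·63·77·76)] = (1/2)[63 + √1478673] = 639.5035

Kővári–Sós–Turán: let r_1, ..., r_63 be the row sums and z = Σ r_i the total number of 1s. Each pair of columns can share at most one row with both entries 1 (else a 2×2 all-ones block appears), so Σ_i C(r_i, 2) ≤ C(77, 2) = 2926. By convexity Σ_i C(r_i, 2) ≥ 63·C(z/63, 2) = z(z − 63)/(2·63), giving z² − 63z − 63·77·76 ≤ 0 and hence z ≤ (1/2)[63 + √(3969 + 4·368676)] = (1/2)[63 + √1478673] ≈ (1/2)(63 + 1216.007) = 639.5035.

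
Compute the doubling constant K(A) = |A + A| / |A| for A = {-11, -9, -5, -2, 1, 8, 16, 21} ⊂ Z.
K = |A + A| / |A| = 32/8 = 4

Enumerate A + A = {a + b : a, b ∈ A}. With |A| = 8, there are |A|^2 = 64 ordered sum pairs; collecting distinct values, A + A = {-22, -20, -18, -16, -14, -13, -11, -10, -8, -7, -4, -3, -1, 2, 3, 5, 6, 7, 9, 10, 11, 12, 14, 16, 17, 19, 22, 24, 29, 32, 37, 42}, so |A + A| = 32. Thus K = 32/8 = 4. For comparison, the minimum possible |A + A| over all 8-element sets is 2·8 − 1 = 15 (so min K = 15/8), attained only by arithmetic progressions.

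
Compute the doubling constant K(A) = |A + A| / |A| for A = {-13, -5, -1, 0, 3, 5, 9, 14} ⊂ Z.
K = |A + A| / |A| = 29/8

Enumerate A + A = {a + b : a, b ∈ A}. With |A| = 8, there are |A|^2 = 64 ordered sum pairs; collecting distinct values, A + A = {-26, -18, -14, -13, -10, -8, -6, -5, -4, -2, -1, 0, 1, 2, 3, 4, 5, 6, 8, 9, 10, 12, 13, 14, 17, 18, 19, 23, 28}, so |A + A| = 29. Thus K = 29/8. For comparison, the minimum possible |A + A| over all 8-element sets is 2·8 − 1 = 15 (so min K = 15/8), attained only by arithmetic progressions.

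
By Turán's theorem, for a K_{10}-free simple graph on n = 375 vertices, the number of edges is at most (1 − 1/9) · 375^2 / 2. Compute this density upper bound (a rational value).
Turán density bound = (8/9) · 375^2/2 = 62500

Turán's theorem: ex(n, K_{r+1}) is achieved by the complete r-partite Turán graph T(n, r) with parts as balanced as possible, and is at most (1 − 1/r) · n^2/2. For r = 9, n = 375: the density bound is (8/9) · 140625/2 = 62500. The integer-valued extremum is e(T(375, 9)) = 62499, which is strictly less than the density bound 62500 since 9 ∤ 375 (the parts of T(375, 9) cannot all be equal).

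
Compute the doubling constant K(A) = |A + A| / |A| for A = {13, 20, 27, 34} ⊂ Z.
K = |A + A| / |A| = 7/4

Enumerate A + A = {a + b : a, b ∈ A}. With |A| = 4, there are |A|^2 = 16 ordered sum pairs; collecting distinct values, A + A = {26, 33, 40, 47, 54, 61, 68}, so |A + A| = 7. Thus K = 7/4. Here |A + A| = 2|A| − 1 = 7, the minimum possible — so K = 7/4 is minimal, which holds iff A is an arithmetic progression.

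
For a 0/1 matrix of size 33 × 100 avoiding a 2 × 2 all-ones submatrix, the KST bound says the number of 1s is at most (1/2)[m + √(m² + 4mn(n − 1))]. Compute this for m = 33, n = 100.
z(33, 100; 2, 2) ≤ (1/2)[33 + √(33² + 4·33·100·99)] = (1/2)[33 + √1307889] = 588.3149

Kővári–Sós–Turán: let r_1, ..., r_33 be the row sums and z = Σ r_i the total number of 1s. Each pair of columns can share at most one row with both entries 1 (else a 2×2 all-ones block appears), so Σ_i C(r_i, 2) ≤ C(100, 2) = 4950. By convexity Σ_i C(r_i, 2) ≥ 33·C(z/33, 2) = z(z − 33)/(2·33), giving z² − 33z − 33·100·99 ≤ 0 and hence z ≤ (1/2)[33 + √(1089 + 4·326700)] = (1/2)[33 + √1307889] ≈ (1/2)(33 + 1143.6297) = 588.3149.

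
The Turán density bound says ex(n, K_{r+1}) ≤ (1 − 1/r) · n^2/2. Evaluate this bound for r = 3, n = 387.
Turán density bound = (2/3) · 387^2/2 = 49923

Turán's theorem: ex(n, K_{r+1}) is achieved by the complete r-partite Turán graph T(n, r) with parts as balanced as possible, and is at most (1 − 1/r) · n^2/2. For r = 3, n = 387: the density bound is (2/3) · 149769/2 = 49923. Since 3 ∣ 387, the Turán graph T(387, 3) has parts of equal size 129, and its edge count e(T(387, 3)) = 49923 attains the density bound exactly.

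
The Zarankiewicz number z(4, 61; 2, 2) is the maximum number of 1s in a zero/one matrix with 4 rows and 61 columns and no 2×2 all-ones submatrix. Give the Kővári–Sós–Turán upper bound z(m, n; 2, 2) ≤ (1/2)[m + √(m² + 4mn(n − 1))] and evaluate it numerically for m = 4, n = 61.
z(4, 61; 2, 2) ≤ (1/2)[4 + √(4² + 4·4·61·60)] = (1/2)[4 + √58576] = 123.0124

Kővári–Sós–Turán: let r_1, ..., r_4 be the row sums and z = Σ r_i the total number of 1s. Each pair of columns can share at most one row with both entries 1 (else a 2×2 all-ones block appears), so Σ_i C(r_i, 2) ≤ C(61, 2) = 1830. By convexity Σ_i C(r_i, 2) ≥ 4·C(z/4, 2) = z(z − 4)/(2·4), giving z² − 4z − 4·61·60 ≤ 0 and hence z ≤ (1/2)[4 + √(16 + 4·14640)] = (1/2)[4 + √58576] ≈ (1/2)(4 + 242.0248) = 123.0124.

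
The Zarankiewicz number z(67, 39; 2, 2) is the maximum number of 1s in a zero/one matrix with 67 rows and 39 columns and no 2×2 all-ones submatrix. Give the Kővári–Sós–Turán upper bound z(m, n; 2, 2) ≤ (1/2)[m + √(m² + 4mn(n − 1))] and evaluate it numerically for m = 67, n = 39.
z(67, 39; 2, 2) ≤ (1/2)[67 + √(67² + 4·67·39·38)] = (1/2)[67 + √401665] = 350.3852

Kővári–Sós–Turán: let r_1, ..., r_67 be the row sums and z = Σ r_i the total number of 1s. Each pair of columns can share at most one row with both entries 1 (else a 2×2 all-ones block appears), so Σ_i C(r_i, 2) ≤ C(39, 2) = 741. By convexity Σ_i C(r_i, 2) ≥ 67·C(z/67, 2) = z(z − 67)/(2·67), giving z² − 67z − 67·39·38 ≤ 0 and hence z ≤ (1/2)[67 + √(4489 + 4·99294)] = (1/2)[67 + √401665] ≈ (1/2)(67 + 633.7705) = 350.3852.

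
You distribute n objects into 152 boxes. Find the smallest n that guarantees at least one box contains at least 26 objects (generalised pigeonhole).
n = (26 − 1)·152 + 1 = 3801

By the generalised pigeonhole principle, to guarantee some box contains ≥ r objects we need more than (r − 1) · k objects total. Threshold: n = (r − 1) · k + 1. With r = 26 and k = 152: n = 25 · 152 + 1 = 3800 + 1 = 3801. For n = 3800 = 25 · 152, we can put exactly 25 objects in every box, avoiding 26 in any single one — so 3801 is tight.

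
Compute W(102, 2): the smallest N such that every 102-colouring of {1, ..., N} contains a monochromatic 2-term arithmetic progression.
W(102, 2) = 102 + 1 = 103

A 2-term AP is any pair of integers, so a monochromatic 2-AP exists iff some colour is used at least twice. With 102 colours, the colouring i ↦ i on {1, ..., 102} uses each colour once, avoiding any monochromatic pair, so W(102, 2) > 102. For {1, ..., 103}, pigeonhole forces two integers of the same colour, which form a monochromatic 2-AP. Hence W(102, 2) = 103.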